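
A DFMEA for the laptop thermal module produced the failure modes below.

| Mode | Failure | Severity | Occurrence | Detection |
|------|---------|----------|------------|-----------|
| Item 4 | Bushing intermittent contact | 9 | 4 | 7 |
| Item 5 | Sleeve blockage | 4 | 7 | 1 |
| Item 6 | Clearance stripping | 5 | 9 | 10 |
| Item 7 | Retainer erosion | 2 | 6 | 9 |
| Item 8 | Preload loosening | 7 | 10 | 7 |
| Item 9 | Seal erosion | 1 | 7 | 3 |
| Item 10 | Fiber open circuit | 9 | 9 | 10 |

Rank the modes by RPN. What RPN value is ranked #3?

450

RPN = Severity × Occurrence × Detection:
  Item 4: 9 × 4 × 7 = 252
  Item 5: 4 × 7 × 1 = 28
  Item 6: 5 × 9 × 10 = 450
  Item 7: 2 × 6 × 9 = 108
  Item 8: 7 × 10 × 7 = 490
  Item 9: 1 × 7 × 3 = 21
  Item 10: 9 × 9 × 10 = 810
Sorted descending: 810, 490, 450, 252, 108, 28, 21.
The third-highest RPN is 450 (Item 6).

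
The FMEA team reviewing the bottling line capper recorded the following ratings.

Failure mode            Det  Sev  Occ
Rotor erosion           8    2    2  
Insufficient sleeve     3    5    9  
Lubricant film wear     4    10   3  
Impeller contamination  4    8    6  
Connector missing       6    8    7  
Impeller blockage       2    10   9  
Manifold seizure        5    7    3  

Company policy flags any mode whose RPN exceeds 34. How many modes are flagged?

6

RPN = Severity × Occurrence × Detection:
  Rotor erosion: 2 × 2 × 8 = 32
  Insufficient sleeve: 5 × 9 × 3 = 135
  Lubricant film wear: 10 × 3 × 4 = 120
  Impeller contamination: 8 × 6 × 4 = 192
  Connector missing: 8 × 7 × 6 = 336
  Impeller blockage: 10 × 9 × 2 = 180
  Manifold seizure: 7 × 3 × 5 = 105
Modes with RPN > 34: Insufficient sleeve (135), Lubricant film wear (120), Impeller contamination (192), Connector missing (336), Impeller blockage (180), Manifold seizure (105) → 6.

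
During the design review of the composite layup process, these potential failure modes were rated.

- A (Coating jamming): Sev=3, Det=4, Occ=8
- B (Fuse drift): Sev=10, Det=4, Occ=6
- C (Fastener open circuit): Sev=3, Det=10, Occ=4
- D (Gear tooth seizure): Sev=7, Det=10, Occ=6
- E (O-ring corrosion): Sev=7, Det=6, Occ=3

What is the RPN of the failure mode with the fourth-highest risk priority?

RPN = Severity × Occurrence × Detection:
  A: 3 × 8 × 4 = 96
  B: 10 × 6 × 4 = 240
  C: 3 × 4 × 10 = 120
  D: 7 × 6 × 10 = 420
  E: 7 × 3 × 6 = 126
Sorted descending: 420, 240, 126, 120, 96.
The fourth-highest RPN is 120 (C).

120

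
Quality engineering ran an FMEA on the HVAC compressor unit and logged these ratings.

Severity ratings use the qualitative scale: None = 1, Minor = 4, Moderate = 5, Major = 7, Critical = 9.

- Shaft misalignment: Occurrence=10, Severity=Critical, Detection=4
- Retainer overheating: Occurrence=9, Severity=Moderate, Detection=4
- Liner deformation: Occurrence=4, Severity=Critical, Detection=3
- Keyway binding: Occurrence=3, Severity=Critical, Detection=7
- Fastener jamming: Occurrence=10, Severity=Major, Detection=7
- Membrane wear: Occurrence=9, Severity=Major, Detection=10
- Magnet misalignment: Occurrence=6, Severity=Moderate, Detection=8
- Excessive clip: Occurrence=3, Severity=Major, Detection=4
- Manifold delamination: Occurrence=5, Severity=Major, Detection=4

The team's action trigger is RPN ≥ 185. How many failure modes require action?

RPN = Severity × Occurrence × Detection:
  Shaft misalignment: 9 × 10 × 4 = 360
  Retainer overheating: 5 × 9 × 4 = 180
  Liner deformation: 9 × 4 × 3 = 108
  Keyway binding: 9 × 3 × 7 = 189
  Fastener jamming: 7 × 10 × 7 = 490
  Membrane wear: 7 × 9 × 10 = 630
  Magnet misalignment: 5 × 6 × 8 = 240
  Excessive clip: 7 × 3 × 4 = 84
  Manifold delamination: 7 × 5 × 4 = 140
Modes with RPN ≥ 185: Shaft misalignment (360), Keyway binding (189), Fastener jamming (490), Membrane wear (630), Magnet misalignment (240) → 5.

5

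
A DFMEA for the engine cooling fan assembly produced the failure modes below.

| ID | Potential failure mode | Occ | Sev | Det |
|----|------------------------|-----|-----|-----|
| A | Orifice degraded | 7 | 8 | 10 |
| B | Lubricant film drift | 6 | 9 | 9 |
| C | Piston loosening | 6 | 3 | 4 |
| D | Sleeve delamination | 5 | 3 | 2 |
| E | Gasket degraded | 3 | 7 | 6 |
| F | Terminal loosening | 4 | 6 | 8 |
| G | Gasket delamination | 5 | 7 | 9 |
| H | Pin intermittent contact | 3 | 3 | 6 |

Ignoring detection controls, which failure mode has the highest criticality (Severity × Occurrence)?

Criticality = Severity × Occurrence:
  A: 8 × 7 = 56
  B: 9 × 6 = 54
  C: 3 × 6 = 18
  D: 3 × 5 = 15
  E: 7 × 3 = 21
  F: 6 × 4 = 24
  G: 7 × 5 = 35
  H: 3 × 3 = 9
Highest criticality is 56 → A.

A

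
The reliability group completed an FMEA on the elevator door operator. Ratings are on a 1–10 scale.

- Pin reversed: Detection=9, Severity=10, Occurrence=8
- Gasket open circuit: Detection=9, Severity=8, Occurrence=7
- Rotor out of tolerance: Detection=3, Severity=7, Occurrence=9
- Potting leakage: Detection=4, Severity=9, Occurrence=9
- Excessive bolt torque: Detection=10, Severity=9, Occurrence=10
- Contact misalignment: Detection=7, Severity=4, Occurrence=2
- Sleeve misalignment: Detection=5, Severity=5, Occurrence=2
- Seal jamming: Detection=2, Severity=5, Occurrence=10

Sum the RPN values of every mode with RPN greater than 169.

2637

RPN = Severity × Occurrence × Detection:
  Pin reversed: 10 × 8 × 9 = 720
  Gasket open circuit: 8 × 7 × 9 = 504
  Rotor out of tolerance: 7 × 9 × 3 = 189
  Potting leakage: 9 × 9 × 4 = 324
  Excessive bolt torque: 9 × 10 × 10 = 900
  Contact misalignment: 4 × 2 × 7 = 56
  Sleeve misalignment: 5 × 2 × 5 = 50
  Seal jamming: 5 × 10 × 2 = 100
RPN > 169: Pin reversed (720), Gasket open circuit (504), Rotor out of tolerance (189), Potting leakage (324), Excessive bolt torque (900).
Sum: 720 + 504 + 189 + 324 + 900 = 2637.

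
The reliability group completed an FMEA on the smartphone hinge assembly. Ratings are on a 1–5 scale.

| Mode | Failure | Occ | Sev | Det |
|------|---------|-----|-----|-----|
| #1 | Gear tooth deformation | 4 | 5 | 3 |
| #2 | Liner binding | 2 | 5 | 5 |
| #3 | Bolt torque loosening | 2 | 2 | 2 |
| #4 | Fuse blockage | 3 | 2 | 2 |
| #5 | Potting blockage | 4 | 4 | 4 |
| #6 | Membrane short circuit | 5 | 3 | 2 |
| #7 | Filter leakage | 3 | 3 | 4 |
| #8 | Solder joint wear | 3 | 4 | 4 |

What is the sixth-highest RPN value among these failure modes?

30

RPN = Severity × Occurrence × Detection:
  #1: 5 × 4 × 3 = 60
  #2: 5 × 2 × 5 = 50
  #3: 2 × 2 × 2 = 8
  #4: 2 × 3 × 2 = 12
  #5: 4 × 4 × 4 = 64
  #6: 3 × 5 × 2 = 30
  #7: 3 × 3 × 4 = 36
  #8: 4 × 3 × 4 = 48
Sorted descending: 64, 60, 50, 48, 36, 30, 12, 8.
The sixth-highest RPN is 30 (#6).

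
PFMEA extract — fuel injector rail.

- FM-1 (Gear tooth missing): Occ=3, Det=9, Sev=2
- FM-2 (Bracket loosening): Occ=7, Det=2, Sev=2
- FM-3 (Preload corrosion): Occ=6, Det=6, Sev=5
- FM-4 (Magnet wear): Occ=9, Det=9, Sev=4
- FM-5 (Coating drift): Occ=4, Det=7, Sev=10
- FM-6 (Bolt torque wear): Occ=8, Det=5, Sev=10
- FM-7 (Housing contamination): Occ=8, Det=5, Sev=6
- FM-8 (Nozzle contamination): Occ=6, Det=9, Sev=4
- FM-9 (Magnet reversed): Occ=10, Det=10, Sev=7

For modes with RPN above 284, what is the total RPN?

RPN = Severity × Occurrence × Detection:
  FM-1: 2 × 3 × 9 = 54
  FM-2: 2 × 7 × 2 = 28
  FM-3: 5 × 6 × 6 = 180
  FM-4: 4 × 9 × 9 = 324
  FM-5: 10 × 4 × 7 = 280
  FM-6: 10 × 8 × 5 = 400
  FM-7: 6 × 8 × 5 = 240
  FM-8: 4 × 6 × 9 = 216
  FM-9: 7 × 10 × 10 = 700
RPN > 284: FM-4 (324), FM-6 (400), FM-9 (700).
Sum: 324 + 400 + 700 = 1424.

1424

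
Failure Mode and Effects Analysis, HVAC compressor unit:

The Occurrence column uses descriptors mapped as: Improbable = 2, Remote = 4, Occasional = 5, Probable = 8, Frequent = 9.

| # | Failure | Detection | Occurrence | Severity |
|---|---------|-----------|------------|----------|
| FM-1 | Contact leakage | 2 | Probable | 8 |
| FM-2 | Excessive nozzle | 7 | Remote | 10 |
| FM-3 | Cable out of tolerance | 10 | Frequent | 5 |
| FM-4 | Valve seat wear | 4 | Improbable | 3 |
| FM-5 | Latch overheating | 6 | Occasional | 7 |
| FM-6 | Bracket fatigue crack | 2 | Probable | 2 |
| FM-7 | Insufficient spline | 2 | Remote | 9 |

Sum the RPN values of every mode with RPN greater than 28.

1172

RPN = Severity × Occurrence × Detection:
  FM-1: 8 × 8 × 2 = 128
  FM-2: 10 × 4 × 7 = 280
  FM-3: 5 × 9 × 10 = 450
  FM-4: 3 × 2 × 4 = 24
  FM-5: 7 × 5 × 6 = 210
  FM-6: 2 × 8 × 2 = 32
  FM-7: 9 × 4 × 2 = 72
RPN > 28: FM-1 (128), FM-2 (280), FM-3 (450), FM-5 (210), FM-6 (32), FM-7 (72).
Sum: 128 + 280 + 450 + 210 + 32 + 72 = 1172.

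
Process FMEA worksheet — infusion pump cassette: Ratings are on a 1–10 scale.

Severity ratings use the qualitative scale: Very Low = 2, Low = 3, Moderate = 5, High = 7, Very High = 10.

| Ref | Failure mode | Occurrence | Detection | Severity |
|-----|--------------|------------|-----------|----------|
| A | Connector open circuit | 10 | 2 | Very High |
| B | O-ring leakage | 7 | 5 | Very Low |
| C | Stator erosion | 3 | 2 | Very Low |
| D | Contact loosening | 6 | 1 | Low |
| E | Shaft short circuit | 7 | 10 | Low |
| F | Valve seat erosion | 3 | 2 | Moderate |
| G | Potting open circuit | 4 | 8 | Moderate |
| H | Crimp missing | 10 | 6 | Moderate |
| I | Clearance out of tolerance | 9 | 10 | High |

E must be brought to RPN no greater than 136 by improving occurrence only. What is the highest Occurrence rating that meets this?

4

E: S=3, O=7, D=10 → current RPN = 210.
Fixed product = 30. Need 30 × O ≤ 136, so O ≤ 136/30 = 4.53.
Maximum integer Occurrence rating = 4 (gives RPN 120; O=5 would give 150 > 136).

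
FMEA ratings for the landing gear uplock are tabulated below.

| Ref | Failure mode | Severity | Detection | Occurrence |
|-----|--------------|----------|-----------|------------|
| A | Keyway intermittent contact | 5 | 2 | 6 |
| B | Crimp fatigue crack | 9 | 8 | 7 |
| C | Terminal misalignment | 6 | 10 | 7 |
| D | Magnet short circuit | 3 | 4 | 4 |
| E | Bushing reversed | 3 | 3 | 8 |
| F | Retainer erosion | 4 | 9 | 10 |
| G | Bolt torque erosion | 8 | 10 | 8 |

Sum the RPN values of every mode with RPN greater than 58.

RPN = Severity × Occurrence × Detection:
  A: 5 × 6 × 2 = 60
  B: 9 × 7 × 8 = 504
  C: 6 × 7 × 10 = 420
  D: 3 × 4 × 4 = 48
  E: 3 × 8 × 3 = 72
  F: 4 × 10 × 9 = 360
  G: 8 × 8 × 10 = 640
RPN > 58: A (60), B (504), C (420), E (72), F (360), G (640).
Sum: 60 + 504 + 420 + 72 + 360 + 640 = 2056.

2056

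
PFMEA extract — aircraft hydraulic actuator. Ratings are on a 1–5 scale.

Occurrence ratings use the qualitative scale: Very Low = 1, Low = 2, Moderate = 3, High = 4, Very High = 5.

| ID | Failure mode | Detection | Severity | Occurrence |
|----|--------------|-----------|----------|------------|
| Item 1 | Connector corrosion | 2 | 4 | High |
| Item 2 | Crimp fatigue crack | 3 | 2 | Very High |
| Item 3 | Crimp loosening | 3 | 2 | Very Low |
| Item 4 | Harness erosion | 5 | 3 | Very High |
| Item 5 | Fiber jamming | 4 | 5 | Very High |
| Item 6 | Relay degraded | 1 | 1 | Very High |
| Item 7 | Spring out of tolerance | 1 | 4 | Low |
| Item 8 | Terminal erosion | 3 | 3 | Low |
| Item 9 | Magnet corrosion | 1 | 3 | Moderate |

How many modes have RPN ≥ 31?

RPN = Severity × Occurrence × Detection:
  Item 1: 4 × 4 × 2 = 32
  Item 2: 2 × 5 × 3 = 30
  Item 3: 2 × 1 × 3 = 6
  Item 4: 3 × 5 × 5 = 75
  Item 5: 5 × 5 × 4 = 100
  Item 6: 1 × 5 × 1 = 5
  Item 7: 4 × 2 × 1 = 8
  Item 8: 3 × 2 × 3 = 18
  Item 9: 3 × 3 × 1 = 9
Modes with RPN ≥ 31: Item 1 (32), Item 4 (75), Item 5 (100) → 3.

3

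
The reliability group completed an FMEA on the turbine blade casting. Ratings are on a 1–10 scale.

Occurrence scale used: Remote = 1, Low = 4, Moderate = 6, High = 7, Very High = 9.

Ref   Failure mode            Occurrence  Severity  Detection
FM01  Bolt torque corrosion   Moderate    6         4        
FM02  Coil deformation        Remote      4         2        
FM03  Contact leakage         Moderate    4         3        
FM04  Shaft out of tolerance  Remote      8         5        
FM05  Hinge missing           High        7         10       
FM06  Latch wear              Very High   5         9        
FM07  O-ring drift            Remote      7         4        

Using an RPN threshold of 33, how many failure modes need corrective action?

RPN = Severity × Occurrence × Detection:
  FM01: 6 × 6 × 4 = 144
  FM02: 4 × 1 × 2 = 8
  FM03: 4 × 6 × 3 = 72
  FM04: 8 × 1 × 5 = 40
  FM05: 7 × 7 × 10 = 490
  FM06: 5 × 9 × 9 = 405
  FM07: 7 × 1 × 4 = 28
Modes with RPN ≥ 33: FM01 (144), FM03 (72), FM04 (40), FM05 (490), FM06 (405) → 5.

5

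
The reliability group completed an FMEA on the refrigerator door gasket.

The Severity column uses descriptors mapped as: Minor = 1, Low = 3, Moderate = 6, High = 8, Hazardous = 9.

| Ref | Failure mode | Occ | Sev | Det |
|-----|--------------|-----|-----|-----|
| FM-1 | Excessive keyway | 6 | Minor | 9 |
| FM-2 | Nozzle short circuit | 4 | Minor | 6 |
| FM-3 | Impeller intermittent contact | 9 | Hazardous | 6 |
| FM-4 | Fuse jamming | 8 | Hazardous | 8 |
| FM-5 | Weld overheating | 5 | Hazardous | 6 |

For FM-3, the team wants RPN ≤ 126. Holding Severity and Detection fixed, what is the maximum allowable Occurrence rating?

FM-3: S=9, O=9, D=6 → current RPN = 486.
Fixed product = 54. Need 54 × O ≤ 126, so O ≤ 126/54 = 2.33.
Maximum integer Occurrence rating = 2 (gives RPN 108; O=3 would give 162 > 126).

2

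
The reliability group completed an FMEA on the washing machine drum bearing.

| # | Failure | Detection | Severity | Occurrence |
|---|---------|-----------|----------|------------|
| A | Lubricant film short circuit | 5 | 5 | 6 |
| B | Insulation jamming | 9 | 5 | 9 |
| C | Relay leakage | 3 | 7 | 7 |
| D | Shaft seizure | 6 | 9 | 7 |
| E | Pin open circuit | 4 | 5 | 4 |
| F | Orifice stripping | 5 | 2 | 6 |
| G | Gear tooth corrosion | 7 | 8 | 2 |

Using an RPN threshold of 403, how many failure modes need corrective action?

1

RPN = Severity × Occurrence × Detection:
  A: 5 × 6 × 5 = 150
  B: 5 × 9 × 9 = 405
  C: 7 × 7 × 3 = 147
  D: 9 × 7 × 6 = 378
  E: 5 × 4 × 4 = 80
  F: 2 × 6 × 5 = 60
  G: 8 × 2 × 7 = 112
Modes with RPN ≥ 403: B (405) → 1.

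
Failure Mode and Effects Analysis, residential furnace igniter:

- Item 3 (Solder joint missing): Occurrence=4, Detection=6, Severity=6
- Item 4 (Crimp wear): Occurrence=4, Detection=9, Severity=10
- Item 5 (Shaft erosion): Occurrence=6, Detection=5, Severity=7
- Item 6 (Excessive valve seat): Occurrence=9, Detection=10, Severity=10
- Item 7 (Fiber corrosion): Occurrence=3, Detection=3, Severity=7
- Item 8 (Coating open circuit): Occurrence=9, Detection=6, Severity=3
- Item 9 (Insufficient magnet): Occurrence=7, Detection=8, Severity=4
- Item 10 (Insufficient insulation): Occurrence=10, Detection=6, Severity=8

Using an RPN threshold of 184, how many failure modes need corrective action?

5

RPN = Severity × Occurrence × Detection:
  Item 3: 6 × 4 × 6 = 144
  Item 4: 10 × 4 × 9 = 360
  Item 5: 7 × 6 × 5 = 210
  Item 6: 10 × 9 × 10 = 900
  Item 7: 7 × 3 × 3 = 63
  Item 8: 3 × 9 × 6 = 162
  Item 9: 4 × 7 × 8 = 224
  Item 10: 8 × 10 × 6 = 480
Modes with RPN ≥ 184: Item 4 (360), Item 5 (210), Item 6 (900), Item 9 (224), Item 10 (480) → 5.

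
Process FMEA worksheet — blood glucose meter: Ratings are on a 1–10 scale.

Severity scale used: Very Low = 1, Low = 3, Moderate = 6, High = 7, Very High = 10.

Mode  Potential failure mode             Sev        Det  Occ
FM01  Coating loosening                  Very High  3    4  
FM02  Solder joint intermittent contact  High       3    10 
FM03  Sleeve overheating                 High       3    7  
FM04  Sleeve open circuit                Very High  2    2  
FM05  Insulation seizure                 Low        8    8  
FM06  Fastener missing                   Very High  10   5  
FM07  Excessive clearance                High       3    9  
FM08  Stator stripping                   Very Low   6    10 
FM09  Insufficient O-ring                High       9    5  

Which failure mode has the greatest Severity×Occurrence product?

Criticality = Severity × Occurrence:
  FM01: 10 × 4 = 40
  FM02: 7 × 10 = 70
  FM03: 7 × 7 = 49
  FM04: 10 × 2 = 20
  FM05: 3 × 8 = 24
  FM06: 10 × 5 = 50
  FM07: 7 × 9 = 63
  FM08: 1 × 10 = 10
  FM09: 7 × 5 = 35
Highest criticality is 70 → FM02.

FM02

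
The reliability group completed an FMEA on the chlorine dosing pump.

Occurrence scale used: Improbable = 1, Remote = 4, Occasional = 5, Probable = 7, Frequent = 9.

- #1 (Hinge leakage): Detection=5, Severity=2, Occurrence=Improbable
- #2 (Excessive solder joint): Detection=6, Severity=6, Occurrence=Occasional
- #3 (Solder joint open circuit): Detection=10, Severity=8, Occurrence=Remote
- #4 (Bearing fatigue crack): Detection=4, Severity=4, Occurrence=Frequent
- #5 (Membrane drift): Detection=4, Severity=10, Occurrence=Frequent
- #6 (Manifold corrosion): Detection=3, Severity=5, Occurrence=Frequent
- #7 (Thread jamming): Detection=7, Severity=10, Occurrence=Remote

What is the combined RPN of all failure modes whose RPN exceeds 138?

RPN = Severity × Occurrence × Detection:
  #1: 2 × 1 × 5 = 10
  #2: 6 × 5 × 6 = 180
  #3: 8 × 4 × 10 = 320
  #4: 4 × 9 × 4 = 144
  #5: 10 × 9 × 4 = 360
  #6: 5 × 9 × 3 = 135
  #7: 10 × 4 × 7 = 280
RPN > 138: #2 (180), #3 (320), #4 (144), #5 (360), #7 (280).
Sum: 180 + 320 + 144 + 360 + 280 = 1284.

1284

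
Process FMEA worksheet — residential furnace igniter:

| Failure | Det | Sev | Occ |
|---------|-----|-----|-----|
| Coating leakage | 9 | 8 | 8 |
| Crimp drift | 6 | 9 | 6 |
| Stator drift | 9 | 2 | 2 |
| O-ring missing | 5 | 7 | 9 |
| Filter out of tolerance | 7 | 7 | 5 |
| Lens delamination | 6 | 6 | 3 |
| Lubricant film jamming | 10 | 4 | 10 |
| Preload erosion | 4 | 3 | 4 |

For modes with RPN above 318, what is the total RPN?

RPN = Severity × Occurrence × Detection:
  Coating leakage: 8 × 8 × 9 = 576
  Crimp drift: 9 × 6 × 6 = 324
  Stator drift: 2 × 2 × 9 = 36
  O-ring missing: 7 × 9 × 5 = 315
  Filter out of tolerance: 7 × 5 × 7 = 245
  Lens delamination: 6 × 3 × 6 = 108
  Lubricant film jamming: 4 × 10 × 10 = 400
  Preload erosion: 3 × 4 × 4 = 48
RPN > 318: Coating leakage (576), Crimp drift (324), Lubricant film jamming (400).
Sum: 576 + 324 + 400 = 1300.

1300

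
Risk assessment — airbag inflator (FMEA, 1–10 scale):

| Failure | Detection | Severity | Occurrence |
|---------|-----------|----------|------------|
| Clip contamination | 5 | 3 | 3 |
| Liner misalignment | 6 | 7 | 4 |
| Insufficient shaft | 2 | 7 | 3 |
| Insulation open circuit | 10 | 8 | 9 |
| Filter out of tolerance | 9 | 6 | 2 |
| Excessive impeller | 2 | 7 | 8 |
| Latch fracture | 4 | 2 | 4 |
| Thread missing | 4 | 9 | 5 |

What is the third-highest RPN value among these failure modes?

168

RPN = Severity × Occurrence × Detection:
  Clip contamination: 3 × 3 × 5 = 45
  Liner misalignment: 7 × 4 × 6 = 168
  Insufficient shaft: 7 × 3 × 2 = 42
  Insulation open circuit: 8 × 9 × 10 = 720
  Filter out of tolerance: 6 × 2 × 9 = 108
  Excessive impeller: 7 × 8 × 2 = 112
  Latch fracture: 2 × 4 × 4 = 32
  Thread missing: 9 × 5 × 4 = 180
Sorted descending: 720, 180, 168, 112, 108, 45, 42, 32.
The third-highest RPN is 168 (Liner misalignment).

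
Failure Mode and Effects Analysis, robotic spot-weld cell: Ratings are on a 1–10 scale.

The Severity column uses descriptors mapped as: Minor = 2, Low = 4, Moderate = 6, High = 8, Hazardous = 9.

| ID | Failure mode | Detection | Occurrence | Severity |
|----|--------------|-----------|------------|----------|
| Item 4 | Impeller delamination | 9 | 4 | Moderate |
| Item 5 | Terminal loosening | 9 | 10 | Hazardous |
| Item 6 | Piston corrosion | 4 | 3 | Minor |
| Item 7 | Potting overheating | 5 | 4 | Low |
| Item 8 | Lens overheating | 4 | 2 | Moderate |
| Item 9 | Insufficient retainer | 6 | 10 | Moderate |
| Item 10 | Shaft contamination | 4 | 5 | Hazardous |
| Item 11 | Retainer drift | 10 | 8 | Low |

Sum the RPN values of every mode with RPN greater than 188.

1706

RPN = Severity × Occurrence × Detection:
  Item 4: 6 × 4 × 9 = 216
  Item 5: 9 × 10 × 9 = 810
  Item 6: 2 × 3 × 4 = 24
  Item 7: 4 × 4 × 5 = 80
  Item 8: 6 × 2 × 4 = 48
  Item 9: 6 × 10 × 6 = 360
  Item 10: 9 × 5 × 4 = 180
  Item 11: 4 × 8 × 10 = 320
RPN > 188: Item 4 (216), Item 5 (810), Item 9 (360), Item 11 (320).
Sum: 216 + 810 + 360 + 320 = 1706.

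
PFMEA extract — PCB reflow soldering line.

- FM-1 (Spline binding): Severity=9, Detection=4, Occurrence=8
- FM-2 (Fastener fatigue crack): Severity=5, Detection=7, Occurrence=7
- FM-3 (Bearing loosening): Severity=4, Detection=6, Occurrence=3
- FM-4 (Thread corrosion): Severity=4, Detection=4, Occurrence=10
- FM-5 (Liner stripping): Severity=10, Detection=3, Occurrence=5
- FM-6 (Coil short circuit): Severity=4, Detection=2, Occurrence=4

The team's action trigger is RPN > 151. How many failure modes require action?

3

RPN = Severity × Occurrence × Detection:
  FM-1: 9 × 8 × 4 = 288
  FM-2: 5 × 7 × 7 = 245
  FM-3: 4 × 3 × 6 = 72
  FM-4: 4 × 10 × 4 = 160
  FM-5: 10 × 5 × 3 = 150
  FM-6: 4 × 4 × 2 = 32
Modes with RPN > 151: FM-1 (288), FM-2 (245), FM-4 (160) → 3.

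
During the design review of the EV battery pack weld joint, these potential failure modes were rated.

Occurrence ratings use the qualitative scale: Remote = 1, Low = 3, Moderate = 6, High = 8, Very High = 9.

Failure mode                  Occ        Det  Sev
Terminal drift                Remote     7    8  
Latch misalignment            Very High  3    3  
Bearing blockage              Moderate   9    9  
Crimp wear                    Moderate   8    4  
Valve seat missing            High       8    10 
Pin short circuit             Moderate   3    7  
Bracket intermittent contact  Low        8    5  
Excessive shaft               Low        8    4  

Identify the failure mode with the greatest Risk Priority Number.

Valve seat missing

RPN = Severity × Occurrence × Detection:
  Terminal drift: 8 × 1 × 7 = 56
  Latch misalignment: 3 × 9 × 3 = 81
  Bearing blockage: 9 × 6 × 9 = 486
  Crimp wear: 4 × 6 × 8 = 192
  Valve seat missing: 10 × 8 × 8 = 640
  Pin short circuit: 7 × 6 × 3 = 126
  Bracket intermittent contact: 5 × 3 × 8 = 120
  Excessive shaft: 4 × 3 × 8 = 96
Highest RPN is 640 → Valve seat missing.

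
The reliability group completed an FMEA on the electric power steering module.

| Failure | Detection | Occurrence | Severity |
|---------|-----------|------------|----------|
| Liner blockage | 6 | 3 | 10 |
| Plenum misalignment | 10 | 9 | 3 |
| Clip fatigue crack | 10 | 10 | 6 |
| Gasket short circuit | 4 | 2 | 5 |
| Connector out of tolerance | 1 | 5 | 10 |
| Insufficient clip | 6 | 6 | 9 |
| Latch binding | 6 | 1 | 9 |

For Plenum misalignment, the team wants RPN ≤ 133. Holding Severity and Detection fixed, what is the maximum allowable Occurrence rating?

Plenum misalignment: S=3, O=9, D=10 → current RPN = 270.
Fixed product = 30. Need 30 × O ≤ 133, so O ≤ 133/30 = 4.43.
Maximum integer Occurrence rating = 4 (gives RPN 120; O=5 would give 150 > 133).

4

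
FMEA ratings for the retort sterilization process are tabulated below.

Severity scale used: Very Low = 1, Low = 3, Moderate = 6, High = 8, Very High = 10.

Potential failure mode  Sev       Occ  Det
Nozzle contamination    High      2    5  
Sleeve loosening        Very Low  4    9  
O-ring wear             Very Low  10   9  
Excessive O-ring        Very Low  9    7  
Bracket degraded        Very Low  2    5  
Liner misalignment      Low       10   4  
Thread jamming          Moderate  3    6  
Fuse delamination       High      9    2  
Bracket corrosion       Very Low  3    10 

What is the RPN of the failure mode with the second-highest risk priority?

120

RPN = Severity × Occurrence × Detection:
  Nozzle contamination: 8 × 2 × 5 = 80
  Sleeve loosening: 1 × 4 × 9 = 36
  O-ring wear: 1 × 10 × 9 = 90
  Excessive O-ring: 1 × 9 × 7 = 63
  Bracket degraded: 1 × 2 × 5 = 10
  Liner misalignment: 3 × 10 × 4 = 120
  Thread jamming: 6 × 3 × 6 = 108
  Fuse delamination: 8 × 9 × 2 = 144
  Bracket corrosion: 1 × 3 × 10 = 30
Sorted descending: 144, 120, 108, 90, 80, 63, 36, 30, 10.
The second-highest RPN is 120 (Liner misalignment).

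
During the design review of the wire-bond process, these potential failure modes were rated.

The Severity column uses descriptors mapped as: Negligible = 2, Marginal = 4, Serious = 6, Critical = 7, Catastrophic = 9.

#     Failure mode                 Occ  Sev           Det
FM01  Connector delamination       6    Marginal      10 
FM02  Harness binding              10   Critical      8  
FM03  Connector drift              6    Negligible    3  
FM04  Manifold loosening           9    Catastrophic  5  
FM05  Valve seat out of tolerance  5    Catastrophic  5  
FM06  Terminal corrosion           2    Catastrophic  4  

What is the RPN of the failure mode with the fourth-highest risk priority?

225

RPN = Severity × Occurrence × Detection:
  FM01: 4 × 6 × 10 = 240
  FM02: 7 × 10 × 8 = 560
  FM03: 2 × 6 × 3 = 36
  FM04: 9 × 9 × 5 = 405
  FM05: 9 × 5 × 5 = 225
  FM06: 9 × 2 × 4 = 72
Sorted descending: 560, 405, 240, 225, 72, 36.
The fourth-highest RPN is 225 (FM05).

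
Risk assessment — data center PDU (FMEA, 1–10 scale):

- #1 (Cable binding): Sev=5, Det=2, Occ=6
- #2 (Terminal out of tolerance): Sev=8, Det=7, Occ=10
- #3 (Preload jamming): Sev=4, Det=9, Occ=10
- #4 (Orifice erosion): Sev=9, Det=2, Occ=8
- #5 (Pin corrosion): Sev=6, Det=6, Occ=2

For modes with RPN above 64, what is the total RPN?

1136

RPN = Severity × Occurrence × Detection:
  #1: 5 × 6 × 2 = 60
  #2: 8 × 10 × 7 = 560
  #3: 4 × 10 × 9 = 360
  #4: 9 × 8 × 2 = 144
  #5: 6 × 2 × 6 = 72
RPN > 64: #2 (560), #3 (360), #4 (144), #5 (72).
Sum: 560 + 360 + 144 + 72 = 1136.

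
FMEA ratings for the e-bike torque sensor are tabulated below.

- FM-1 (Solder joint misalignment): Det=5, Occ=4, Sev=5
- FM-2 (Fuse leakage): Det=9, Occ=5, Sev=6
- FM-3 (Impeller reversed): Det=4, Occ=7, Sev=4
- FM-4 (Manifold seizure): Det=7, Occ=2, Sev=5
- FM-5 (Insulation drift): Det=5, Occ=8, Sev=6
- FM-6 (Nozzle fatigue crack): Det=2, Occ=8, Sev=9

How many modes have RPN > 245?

RPN = Severity × Occurrence × Detection:
  FM-1: 5 × 4 × 5 = 100
  FM-2: 6 × 5 × 9 = 270
  FM-3: 4 × 7 × 4 = 112
  FM-4: 5 × 2 × 7 = 70
  FM-5: 6 × 8 × 5 = 240
  FM-6: 9 × 8 × 2 = 144
Modes with RPN > 245: FM-2 (270) → 1.

1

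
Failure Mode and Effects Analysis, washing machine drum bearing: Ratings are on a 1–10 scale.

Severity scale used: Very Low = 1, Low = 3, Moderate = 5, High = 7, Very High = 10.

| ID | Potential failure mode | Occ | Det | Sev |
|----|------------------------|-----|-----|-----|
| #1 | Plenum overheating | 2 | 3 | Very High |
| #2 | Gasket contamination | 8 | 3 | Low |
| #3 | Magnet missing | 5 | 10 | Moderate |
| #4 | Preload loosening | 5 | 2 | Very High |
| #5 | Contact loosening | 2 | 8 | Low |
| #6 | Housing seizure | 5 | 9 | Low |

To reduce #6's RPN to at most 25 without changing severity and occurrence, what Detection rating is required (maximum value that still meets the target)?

#6: S=3, O=5, D=9 → current RPN = 135.
Fixed product = 15. Need 15 × D ≤ 25, so D ≤ 25/15 = 1.67.
Maximum integer Detection rating = 1 (gives RPN 15; D=2 would give 30 > 25).

1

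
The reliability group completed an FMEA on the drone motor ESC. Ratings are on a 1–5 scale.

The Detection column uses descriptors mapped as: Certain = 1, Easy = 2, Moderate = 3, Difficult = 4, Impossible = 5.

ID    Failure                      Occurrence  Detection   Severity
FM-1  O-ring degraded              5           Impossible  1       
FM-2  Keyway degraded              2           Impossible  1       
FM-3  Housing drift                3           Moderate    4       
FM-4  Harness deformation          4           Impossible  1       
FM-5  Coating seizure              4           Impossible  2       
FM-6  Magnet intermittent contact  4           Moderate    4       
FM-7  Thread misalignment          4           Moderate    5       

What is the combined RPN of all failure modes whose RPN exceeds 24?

209

RPN = Severity × Occurrence × Detection:
  FM-1: 1 × 5 × 5 = 25
  FM-2: 1 × 2 × 5 = 10
  FM-3: 4 × 3 × 3 = 36
  FM-4: 1 × 4 × 5 = 20
  FM-5: 2 × 4 × 5 = 40
  FM-6: 4 × 4 × 3 = 48
  FM-7: 5 × 4 × 3 = 60
RPN > 24: FM-1 (25), FM-3 (36), FM-5 (40), FM-6 (48), FM-7 (60).
Sum: 25 + 36 + 40 + 48 + 60 = 209.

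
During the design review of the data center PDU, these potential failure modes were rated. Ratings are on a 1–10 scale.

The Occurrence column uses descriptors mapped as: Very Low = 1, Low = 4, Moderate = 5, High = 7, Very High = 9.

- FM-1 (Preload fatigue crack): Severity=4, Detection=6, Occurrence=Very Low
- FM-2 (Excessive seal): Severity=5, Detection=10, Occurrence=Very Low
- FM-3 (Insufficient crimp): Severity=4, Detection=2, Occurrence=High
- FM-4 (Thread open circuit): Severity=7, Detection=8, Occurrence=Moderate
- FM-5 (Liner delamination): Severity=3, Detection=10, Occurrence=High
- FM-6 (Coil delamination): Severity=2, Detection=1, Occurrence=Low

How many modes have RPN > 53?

RPN = Severity × Occurrence × Detection:
  FM-1: 4 × 1 × 6 = 24
  FM-2: 5 × 1 × 10 = 50
  FM-3: 4 × 7 × 2 = 56
  FM-4: 7 × 5 × 8 = 280
  FM-5: 3 × 7 × 10 = 210
  FM-6: 2 × 4 × 1 = 8
Modes with RPN > 53: FM-3 (56), FM-4 (280), FM-5 (210) → 3.

3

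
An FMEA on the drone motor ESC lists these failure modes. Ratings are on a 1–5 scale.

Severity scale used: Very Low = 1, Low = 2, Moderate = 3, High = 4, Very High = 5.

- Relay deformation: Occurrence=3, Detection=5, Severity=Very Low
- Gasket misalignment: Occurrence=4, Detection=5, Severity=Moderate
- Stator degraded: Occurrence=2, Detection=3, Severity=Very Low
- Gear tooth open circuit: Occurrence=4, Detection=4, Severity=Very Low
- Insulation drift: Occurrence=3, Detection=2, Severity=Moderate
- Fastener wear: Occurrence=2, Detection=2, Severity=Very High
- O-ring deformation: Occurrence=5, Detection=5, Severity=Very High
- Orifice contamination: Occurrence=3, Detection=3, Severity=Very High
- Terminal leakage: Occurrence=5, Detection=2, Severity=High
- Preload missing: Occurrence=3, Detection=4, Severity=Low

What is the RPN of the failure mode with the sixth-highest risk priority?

20

RPN = Severity × Occurrence × Detection:
  Relay deformation: 1 × 3 × 5 = 15
  Gasket misalignment: 3 × 4 × 5 = 60
  Stator degraded: 1 × 2 × 3 = 6
  Gear tooth open circuit: 1 × 4 × 4 = 16
  Insulation drift: 3 × 3 × 2 = 18
  Fastener wear: 5 × 2 × 2 = 20
  O-ring deformation: 5 × 5 × 5 = 125
  Orifice contamination: 5 × 3 × 3 = 45
  Terminal leakage: 4 × 5 × 2 = 40
  Preload missing: 2 × 3 × 4 = 24
Sorted descending: 125, 60, 45, 40, 24, 20, 18, 16, 15, 6.
The sixth-highest RPN is 20 (Fastener wear).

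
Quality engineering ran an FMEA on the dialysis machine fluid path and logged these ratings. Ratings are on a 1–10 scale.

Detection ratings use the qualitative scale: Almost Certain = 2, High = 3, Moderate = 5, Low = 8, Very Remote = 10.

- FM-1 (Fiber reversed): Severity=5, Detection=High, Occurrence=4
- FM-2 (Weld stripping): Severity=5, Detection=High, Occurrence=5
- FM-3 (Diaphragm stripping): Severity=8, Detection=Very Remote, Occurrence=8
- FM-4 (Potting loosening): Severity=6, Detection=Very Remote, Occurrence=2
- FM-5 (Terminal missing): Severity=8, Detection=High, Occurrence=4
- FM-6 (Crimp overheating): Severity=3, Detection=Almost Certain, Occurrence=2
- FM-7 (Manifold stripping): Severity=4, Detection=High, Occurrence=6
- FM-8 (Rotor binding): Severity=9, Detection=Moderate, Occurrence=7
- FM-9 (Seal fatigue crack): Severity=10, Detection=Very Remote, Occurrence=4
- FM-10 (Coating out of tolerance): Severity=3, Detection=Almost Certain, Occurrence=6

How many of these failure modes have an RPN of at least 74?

RPN = Severity × Occurrence × Detection:
  FM-1: 5 × 4 × 3 = 60
  FM-2: 5 × 5 × 3 = 75
  FM-3: 8 × 8 × 10 = 640
  FM-4: 6 × 2 × 10 = 120
  FM-5: 8 × 4 × 3 = 96
  FM-6: 3 × 2 × 2 = 12
  FM-7: 4 × 6 × 3 = 72
  FM-8: 9 × 7 × 5 = 315
  FM-9: 10 × 4 × 10 = 400
  FM-10: 3 × 6 × 2 = 36
Modes with RPN ≥ 74: FM-2 (75), FM-3 (640), FM-4 (120), FM-5 (96), FM-8 (315), FM-9 (400) → 6.

6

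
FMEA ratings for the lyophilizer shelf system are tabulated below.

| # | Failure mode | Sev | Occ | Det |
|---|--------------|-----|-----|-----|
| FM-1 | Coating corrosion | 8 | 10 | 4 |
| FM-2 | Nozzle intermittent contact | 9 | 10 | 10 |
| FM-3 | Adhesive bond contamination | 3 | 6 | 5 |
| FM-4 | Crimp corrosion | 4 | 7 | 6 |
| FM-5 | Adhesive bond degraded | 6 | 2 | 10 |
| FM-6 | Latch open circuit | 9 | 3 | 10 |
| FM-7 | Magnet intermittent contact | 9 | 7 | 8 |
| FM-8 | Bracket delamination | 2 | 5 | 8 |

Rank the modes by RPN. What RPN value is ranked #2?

504

RPN = Severity × Occurrence × Detection:
  FM-1: 8 × 10 × 4 = 320
  FM-2: 9 × 10 × 10 = 900
  FM-3: 3 × 6 × 5 = 90
  FM-4: 4 × 7 × 6 = 168
  FM-5: 6 × 2 × 10 = 120
  FM-6: 9 × 3 × 10 = 270
  FM-7: 9 × 7 × 8 = 504
  FM-8: 2 × 5 × 8 = 80
Sorted descending: 900, 504, 320, 270, 168, 120, 90, 80.
The second-highest RPN is 504 (FM-7).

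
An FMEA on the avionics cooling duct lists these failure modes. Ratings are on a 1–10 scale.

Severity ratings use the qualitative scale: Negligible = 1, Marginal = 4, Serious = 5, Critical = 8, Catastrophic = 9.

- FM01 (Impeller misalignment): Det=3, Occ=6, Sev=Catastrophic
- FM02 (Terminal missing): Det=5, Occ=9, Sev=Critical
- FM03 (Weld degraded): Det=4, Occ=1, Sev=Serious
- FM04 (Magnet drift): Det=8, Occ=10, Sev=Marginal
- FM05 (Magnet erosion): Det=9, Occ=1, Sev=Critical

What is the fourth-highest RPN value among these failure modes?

72

RPN = Severity × Occurrence × Detection:
  FM01: 9 × 6 × 3 = 162
  FM02: 8 × 9 × 5 = 360
  FM03: 5 × 1 × 4 = 20
  FM04: 4 × 10 × 8 = 320
  FM05: 8 × 1 × 9 = 72
Sorted descending: 360, 320, 162, 72, 20.
The fourth-highest RPN is 72 (FM05).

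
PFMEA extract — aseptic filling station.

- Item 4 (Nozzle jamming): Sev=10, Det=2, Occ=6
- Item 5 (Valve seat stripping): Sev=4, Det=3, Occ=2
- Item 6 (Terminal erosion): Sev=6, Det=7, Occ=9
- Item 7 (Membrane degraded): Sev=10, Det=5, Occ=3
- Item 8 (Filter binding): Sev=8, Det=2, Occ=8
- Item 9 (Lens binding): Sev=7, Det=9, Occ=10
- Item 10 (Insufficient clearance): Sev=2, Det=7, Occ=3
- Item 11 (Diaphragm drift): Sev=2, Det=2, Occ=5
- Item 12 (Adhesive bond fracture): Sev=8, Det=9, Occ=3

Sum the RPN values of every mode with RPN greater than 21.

RPN = Severity × Occurrence × Detection:
  Item 4: 10 × 6 × 2 = 120
  Item 5: 4 × 2 × 3 = 24
  Item 6: 6 × 9 × 7 = 378
  Item 7: 10 × 3 × 5 = 150
  Item 8: 8 × 8 × 2 = 128
  Item 9: 7 × 10 × 9 = 630
  Item 10: 2 × 3 × 7 = 42
  Item 11: 2 × 5 × 2 = 20
  Item 12: 8 × 3 × 9 = 216
RPN > 21: Item 4 (120), Item 5 (24), Item 6 (378), Item 7 (150), Item 8 (128), Item 9 (630), Item 10 (42), Item 12 (216).
Sum: 120 + 24 + 378 + 150 + 128 + 630 + 42 + 216 = 1688.

1688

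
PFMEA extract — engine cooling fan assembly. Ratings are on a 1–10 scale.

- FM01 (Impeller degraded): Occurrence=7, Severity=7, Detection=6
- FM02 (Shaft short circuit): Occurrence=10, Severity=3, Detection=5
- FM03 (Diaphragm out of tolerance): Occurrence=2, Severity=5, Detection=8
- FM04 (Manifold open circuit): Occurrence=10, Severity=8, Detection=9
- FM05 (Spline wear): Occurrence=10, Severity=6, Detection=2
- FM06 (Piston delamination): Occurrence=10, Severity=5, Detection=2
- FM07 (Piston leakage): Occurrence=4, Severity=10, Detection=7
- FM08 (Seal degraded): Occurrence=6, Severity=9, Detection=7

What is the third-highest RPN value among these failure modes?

RPN = Severity × Occurrence × Detection:
  FM01: 7 × 7 × 6 = 294
  FM02: 3 × 10 × 5 = 150
  FM03: 5 × 2 × 8 = 80
  FM04: 8 × 10 × 9 = 720
  FM05: 6 × 10 × 2 = 120
  FM06: 5 × 10 × 2 = 100
  FM07: 10 × 4 × 7 = 280
  FM08: 9 × 6 × 7 = 378
Sorted descending: 720, 378, 294, 280, 150, 120, 100, 80.
The third-highest RPN is 294 (FM01).

294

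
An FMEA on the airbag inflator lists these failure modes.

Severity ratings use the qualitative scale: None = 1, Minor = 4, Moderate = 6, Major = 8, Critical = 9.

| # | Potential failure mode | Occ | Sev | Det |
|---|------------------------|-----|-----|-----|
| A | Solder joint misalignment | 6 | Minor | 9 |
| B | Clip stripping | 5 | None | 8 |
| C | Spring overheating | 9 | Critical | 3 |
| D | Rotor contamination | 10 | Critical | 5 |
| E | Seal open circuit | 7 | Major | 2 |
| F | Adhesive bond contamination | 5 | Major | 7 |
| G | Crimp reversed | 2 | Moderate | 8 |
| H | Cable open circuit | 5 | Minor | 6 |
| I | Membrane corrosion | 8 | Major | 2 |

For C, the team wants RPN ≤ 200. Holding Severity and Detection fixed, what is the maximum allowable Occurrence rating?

7

C: S=9, O=9, D=3 → current RPN = 243.
Fixed product = 27. Need 27 × O ≤ 200, so O ≤ 200/27 = 7.41.
Maximum integer Occurrence rating = 7 (gives RPN 189; O=8 would give 216 > 200).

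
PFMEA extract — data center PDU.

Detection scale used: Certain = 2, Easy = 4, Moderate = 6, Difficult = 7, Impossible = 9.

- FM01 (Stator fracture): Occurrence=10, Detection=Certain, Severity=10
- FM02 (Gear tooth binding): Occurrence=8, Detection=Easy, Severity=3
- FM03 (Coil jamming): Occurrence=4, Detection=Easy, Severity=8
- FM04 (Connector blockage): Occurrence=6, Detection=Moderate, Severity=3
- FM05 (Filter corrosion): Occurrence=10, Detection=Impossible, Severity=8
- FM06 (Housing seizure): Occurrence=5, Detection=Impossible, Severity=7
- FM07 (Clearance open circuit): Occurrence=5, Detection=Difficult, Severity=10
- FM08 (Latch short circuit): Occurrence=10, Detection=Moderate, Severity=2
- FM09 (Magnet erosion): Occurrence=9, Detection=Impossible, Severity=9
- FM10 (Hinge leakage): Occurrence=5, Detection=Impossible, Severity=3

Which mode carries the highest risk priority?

FM09

RPN = Severity × Occurrence × Detection:
  FM01: 10 × 10 × 2 = 200
  FM02: 3 × 8 × 4 = 96
  FM03: 8 × 4 × 4 = 128
  FM04: 3 × 6 × 6 = 108
  FM05: 8 × 10 × 9 = 720
  FM06: 7 × 5 × 9 = 315
  FM07: 10 × 5 × 7 = 350
  FM08: 2 × 10 × 6 = 120
  FM09: 9 × 9 × 9 = 729
  FM10: 3 × 5 × 9 = 135
Highest RPN is 729 → FM09.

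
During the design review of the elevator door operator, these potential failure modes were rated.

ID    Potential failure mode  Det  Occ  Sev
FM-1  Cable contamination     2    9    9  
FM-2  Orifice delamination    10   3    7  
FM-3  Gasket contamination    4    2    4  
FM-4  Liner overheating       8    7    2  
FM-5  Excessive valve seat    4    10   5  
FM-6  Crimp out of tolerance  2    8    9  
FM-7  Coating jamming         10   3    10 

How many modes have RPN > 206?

RPN = Severity × Occurrence × Detection:
  FM-1: 9 × 9 × 2 = 162
  FM-2: 7 × 3 × 10 = 210
  FM-3: 4 × 2 × 4 = 32
  FM-4: 2 × 7 × 8 = 112
  FM-5: 5 × 10 × 4 = 200
  FM-6: 9 × 8 × 2 = 144
  FM-7: 10 × 3 × 10 = 300
Modes with RPN > 206: FM-2 (210), FM-7 (300) → 2.

2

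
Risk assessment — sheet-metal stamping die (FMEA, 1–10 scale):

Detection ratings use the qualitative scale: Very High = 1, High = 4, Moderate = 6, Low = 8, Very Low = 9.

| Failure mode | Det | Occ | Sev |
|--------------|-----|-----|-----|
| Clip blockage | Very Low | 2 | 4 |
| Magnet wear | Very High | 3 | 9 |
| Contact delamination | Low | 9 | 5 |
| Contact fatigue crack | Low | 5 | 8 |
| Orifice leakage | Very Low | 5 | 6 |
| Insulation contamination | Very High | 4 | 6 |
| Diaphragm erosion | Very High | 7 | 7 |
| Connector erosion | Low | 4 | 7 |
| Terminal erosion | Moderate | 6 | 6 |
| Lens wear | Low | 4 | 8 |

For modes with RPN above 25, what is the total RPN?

1794

RPN = Severity × Occurrence × Detection:
  Clip blockage: 4 × 2 × 9 = 72
  Magnet wear: 9 × 3 × 1 = 27
  Contact delamination: 5 × 9 × 8 = 360
  Contact fatigue crack: 8 × 5 × 8 = 320
  Orifice leakage: 6 × 5 × 9 = 270
  Insulation contamination: 6 × 4 × 1 = 24
  Diaphragm erosion: 7 × 7 × 1 = 49
  Connector erosion: 7 × 4 × 8 = 224
  Terminal erosion: 6 × 6 × 6 = 216
  Lens wear: 8 × 4 × 8 = 256
RPN > 25: Clip blockage (72), Magnet wear (27), Contact delamination (360), Contact fatigue crack (320), Orifice leakage (270), Diaphragm erosion (49), Connector erosion (224), Terminal erosion (216), Lens wear (256).
Sum: 72 + 27 + 360 + 320 + 270 + 49 + 224 + 216 + 256 = 1794.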